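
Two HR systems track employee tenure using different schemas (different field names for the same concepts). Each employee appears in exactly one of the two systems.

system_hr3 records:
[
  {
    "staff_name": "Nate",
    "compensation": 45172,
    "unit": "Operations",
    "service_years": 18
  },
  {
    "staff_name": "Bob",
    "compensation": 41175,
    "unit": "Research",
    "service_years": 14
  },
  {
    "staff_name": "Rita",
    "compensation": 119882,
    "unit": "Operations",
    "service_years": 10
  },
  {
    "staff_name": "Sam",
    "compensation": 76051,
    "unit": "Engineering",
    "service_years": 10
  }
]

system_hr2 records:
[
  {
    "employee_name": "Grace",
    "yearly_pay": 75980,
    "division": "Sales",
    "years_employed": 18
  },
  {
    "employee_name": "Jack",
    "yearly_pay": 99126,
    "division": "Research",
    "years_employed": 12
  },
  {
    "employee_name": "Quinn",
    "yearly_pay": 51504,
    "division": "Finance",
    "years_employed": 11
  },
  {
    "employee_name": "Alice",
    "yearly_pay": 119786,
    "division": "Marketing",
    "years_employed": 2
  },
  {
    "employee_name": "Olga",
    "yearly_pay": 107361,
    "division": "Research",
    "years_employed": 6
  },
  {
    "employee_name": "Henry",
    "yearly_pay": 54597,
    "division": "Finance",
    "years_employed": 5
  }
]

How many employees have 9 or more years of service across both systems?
7

Reconcile schemas: "service_years" (system_hr3) = "years_employed" (system_hr2) = years of service

From system_hr3: 4 employees with >= 9 years
From system_hr2: 3 employees with >= 9 years

Total: 4 + 3 = 7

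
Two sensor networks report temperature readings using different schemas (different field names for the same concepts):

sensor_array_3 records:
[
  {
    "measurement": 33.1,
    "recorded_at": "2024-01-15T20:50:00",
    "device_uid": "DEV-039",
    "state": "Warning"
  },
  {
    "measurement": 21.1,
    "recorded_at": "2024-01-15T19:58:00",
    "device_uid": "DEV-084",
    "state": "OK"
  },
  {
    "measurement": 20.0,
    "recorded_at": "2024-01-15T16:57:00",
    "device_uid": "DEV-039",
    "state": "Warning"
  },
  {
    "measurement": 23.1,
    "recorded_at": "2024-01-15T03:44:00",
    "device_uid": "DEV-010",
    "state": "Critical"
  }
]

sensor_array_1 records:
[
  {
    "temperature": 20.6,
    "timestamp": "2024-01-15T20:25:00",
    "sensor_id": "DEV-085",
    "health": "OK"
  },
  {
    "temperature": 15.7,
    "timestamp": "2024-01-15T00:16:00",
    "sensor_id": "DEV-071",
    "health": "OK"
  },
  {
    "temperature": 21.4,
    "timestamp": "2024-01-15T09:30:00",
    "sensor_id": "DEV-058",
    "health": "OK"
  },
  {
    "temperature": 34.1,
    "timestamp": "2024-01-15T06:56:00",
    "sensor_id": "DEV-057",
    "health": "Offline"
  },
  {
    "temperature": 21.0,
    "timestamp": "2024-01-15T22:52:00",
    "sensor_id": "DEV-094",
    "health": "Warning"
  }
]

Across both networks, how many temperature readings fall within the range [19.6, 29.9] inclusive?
6

Schema mapping: "measurement" (sensor_array_3) = "temperature" (sensor_array_1) = temperature

Readings in [19.6, 29.9] from sensor_array_3: 3
Readings in [19.6, 29.9] from sensor_array_1: 3

Total count: 3 + 3 = 6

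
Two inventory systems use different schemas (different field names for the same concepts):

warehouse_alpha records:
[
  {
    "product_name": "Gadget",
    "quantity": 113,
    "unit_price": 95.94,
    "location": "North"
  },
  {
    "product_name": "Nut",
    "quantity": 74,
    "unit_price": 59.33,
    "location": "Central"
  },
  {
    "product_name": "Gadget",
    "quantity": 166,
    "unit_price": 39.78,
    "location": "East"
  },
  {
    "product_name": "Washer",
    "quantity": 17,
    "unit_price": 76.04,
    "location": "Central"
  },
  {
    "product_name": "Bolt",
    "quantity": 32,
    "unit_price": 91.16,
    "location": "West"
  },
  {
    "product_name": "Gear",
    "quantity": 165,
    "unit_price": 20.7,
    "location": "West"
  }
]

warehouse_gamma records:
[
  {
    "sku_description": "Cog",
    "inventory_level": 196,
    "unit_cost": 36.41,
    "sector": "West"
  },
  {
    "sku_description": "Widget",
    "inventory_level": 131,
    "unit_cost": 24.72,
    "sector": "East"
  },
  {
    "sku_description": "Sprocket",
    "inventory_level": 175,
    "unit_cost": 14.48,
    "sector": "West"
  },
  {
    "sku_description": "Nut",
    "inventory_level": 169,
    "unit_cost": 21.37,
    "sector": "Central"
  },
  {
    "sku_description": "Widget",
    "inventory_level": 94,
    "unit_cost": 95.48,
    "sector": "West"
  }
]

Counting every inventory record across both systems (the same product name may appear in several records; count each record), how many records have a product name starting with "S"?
1

Schema mapping: "product_name" (warehouse_alpha) = "sku_description" (warehouse_gamma) = product name

Records with product name starting with "S" in warehouse_alpha: 0
Records with product name starting with "S" in warehouse_gamma: 1

Total: 0 + 1 = 1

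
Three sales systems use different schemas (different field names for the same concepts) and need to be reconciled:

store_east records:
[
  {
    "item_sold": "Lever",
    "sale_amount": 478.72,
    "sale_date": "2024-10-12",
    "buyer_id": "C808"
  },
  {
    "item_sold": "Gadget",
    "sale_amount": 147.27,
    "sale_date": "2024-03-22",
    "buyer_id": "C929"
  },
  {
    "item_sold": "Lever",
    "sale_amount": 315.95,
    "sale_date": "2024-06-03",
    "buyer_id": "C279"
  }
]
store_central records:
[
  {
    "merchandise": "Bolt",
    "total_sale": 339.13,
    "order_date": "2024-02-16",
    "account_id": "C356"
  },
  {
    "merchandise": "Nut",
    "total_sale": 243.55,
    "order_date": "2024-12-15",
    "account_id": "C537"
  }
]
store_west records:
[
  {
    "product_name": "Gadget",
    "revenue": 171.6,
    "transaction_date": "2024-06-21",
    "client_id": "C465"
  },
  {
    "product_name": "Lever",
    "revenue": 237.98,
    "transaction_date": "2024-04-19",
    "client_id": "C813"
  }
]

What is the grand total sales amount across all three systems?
1934.2

Schema reconciliation - all amount fields map to sale amount:

store_east (sale_amount): 941.94
store_central (total_sale): 582.68
store_west (revenue): 409.58

Grand total: 1934.2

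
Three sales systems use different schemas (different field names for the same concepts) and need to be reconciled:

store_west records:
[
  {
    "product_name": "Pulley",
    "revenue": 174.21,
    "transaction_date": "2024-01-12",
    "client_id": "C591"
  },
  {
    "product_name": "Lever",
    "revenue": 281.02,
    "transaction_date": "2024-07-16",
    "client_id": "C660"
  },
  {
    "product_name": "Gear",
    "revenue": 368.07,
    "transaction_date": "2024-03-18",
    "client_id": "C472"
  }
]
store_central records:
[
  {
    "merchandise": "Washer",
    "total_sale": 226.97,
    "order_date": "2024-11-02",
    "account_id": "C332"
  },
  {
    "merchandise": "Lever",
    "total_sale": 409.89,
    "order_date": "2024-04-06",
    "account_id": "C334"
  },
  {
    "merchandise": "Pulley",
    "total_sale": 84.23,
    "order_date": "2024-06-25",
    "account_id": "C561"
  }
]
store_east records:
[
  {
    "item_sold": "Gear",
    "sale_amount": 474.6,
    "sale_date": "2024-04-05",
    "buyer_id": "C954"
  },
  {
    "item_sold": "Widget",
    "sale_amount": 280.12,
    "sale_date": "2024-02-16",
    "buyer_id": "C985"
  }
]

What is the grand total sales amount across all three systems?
2299.11

Schema reconciliation - all amount fields map to sale amount:

store_west (revenue): 823.3
store_central (total_sale): 721.09
store_east (sale_amount): 754.72

Grand total: 2299.11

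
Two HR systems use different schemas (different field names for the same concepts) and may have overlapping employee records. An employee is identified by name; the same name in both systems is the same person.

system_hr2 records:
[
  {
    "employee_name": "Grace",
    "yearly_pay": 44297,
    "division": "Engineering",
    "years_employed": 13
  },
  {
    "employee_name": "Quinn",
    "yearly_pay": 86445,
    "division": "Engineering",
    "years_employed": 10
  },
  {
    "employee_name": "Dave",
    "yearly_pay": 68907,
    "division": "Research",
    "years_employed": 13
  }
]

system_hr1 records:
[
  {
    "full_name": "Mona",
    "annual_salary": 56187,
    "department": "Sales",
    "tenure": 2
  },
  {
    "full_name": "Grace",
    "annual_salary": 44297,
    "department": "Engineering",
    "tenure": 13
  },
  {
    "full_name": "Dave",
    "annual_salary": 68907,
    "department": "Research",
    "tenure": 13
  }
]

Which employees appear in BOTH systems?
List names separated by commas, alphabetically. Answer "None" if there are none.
Dave, Grace

Schema mapping: "employee_name" (system_hr2) = "full_name" (system_hr1) = employee name

Names in system_hr2: ['Dave', 'Grace', 'Quinn']
Names in system_hr1: ['Dave', 'Grace', 'Mona']

Intersection: ['Dave', 'Grace']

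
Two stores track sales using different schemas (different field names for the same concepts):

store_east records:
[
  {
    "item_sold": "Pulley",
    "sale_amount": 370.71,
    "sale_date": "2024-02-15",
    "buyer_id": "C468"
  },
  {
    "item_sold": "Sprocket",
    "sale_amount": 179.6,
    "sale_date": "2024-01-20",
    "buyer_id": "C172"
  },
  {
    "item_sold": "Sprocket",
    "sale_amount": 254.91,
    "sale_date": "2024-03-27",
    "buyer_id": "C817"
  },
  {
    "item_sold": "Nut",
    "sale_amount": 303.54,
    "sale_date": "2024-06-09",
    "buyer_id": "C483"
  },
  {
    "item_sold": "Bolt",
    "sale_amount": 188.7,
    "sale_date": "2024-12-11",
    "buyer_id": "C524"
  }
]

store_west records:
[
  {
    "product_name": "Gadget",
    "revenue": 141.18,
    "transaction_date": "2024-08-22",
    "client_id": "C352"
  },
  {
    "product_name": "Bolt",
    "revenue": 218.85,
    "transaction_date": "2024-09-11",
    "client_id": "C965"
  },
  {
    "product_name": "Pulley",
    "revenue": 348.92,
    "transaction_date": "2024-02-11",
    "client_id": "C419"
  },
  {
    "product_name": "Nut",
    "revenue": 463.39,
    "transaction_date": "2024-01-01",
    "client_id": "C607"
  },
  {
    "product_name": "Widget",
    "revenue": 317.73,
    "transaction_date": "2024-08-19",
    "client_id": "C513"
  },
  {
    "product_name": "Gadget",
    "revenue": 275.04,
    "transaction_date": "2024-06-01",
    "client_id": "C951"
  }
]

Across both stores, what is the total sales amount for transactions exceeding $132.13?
3062.57

Schema mapping: "sale_amount" (store_east) = "revenue" (store_west) = sale amount

Sum of sales > $132.13 in store_east: 1297.46
Sum of sales > $132.13 in store_west: 1765.11

Total: 1297.46 + 1765.11 = 3062.57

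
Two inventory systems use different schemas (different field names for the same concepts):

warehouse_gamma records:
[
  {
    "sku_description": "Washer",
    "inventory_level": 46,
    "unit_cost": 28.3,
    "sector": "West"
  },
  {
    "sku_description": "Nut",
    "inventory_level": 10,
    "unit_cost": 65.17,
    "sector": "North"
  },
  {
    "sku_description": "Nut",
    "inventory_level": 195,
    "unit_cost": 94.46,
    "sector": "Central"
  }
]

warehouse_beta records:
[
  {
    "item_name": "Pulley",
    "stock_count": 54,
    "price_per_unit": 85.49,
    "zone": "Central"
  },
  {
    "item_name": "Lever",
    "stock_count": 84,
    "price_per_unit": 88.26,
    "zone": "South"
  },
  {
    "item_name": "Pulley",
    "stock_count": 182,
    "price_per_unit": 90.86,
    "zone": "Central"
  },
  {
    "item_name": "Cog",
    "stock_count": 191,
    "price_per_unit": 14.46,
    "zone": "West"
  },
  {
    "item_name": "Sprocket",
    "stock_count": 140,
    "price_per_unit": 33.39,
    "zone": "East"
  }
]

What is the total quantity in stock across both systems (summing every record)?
902

To reconcile these schemas, identify the field holding the quantity in stock in each system:
1. In warehouse_gamma it is "inventory_level"
2. In warehouse_beta it is "stock_count"

From warehouse_gamma: 46 + 10 + 195 = 251
From warehouse_beta: 54 + 84 + 182 + 191 + 140 = 651

Total: 251 + 651 = 902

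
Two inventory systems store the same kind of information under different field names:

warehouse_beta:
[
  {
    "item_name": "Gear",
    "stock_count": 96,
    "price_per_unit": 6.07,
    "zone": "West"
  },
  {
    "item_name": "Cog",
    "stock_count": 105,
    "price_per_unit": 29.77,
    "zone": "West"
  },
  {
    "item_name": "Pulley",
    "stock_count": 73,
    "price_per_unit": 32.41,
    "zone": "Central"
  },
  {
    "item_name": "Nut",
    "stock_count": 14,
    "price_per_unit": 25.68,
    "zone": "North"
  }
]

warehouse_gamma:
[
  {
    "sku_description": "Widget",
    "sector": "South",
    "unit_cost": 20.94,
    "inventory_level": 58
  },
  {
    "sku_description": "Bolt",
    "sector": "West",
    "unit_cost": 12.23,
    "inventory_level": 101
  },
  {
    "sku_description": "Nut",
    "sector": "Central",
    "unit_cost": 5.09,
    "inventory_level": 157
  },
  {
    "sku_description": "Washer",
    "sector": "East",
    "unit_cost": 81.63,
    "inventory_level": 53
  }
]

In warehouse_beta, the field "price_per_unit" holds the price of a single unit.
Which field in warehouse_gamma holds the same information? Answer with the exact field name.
unit_cost

In warehouse_beta, "price_per_unit" holds the price of a single unit.
The fields in warehouse_gamma are: "sku_description", "sector", "unit_cost", "inventory_level".
"unit_cost" is the match: the name refers to the same concept and its values are decimal currency amounts (e.g. 20.94, 12.23).
The other fields ("sku_description", "sector", "inventory_level") hold different kinds of data.

So "price_per_unit" in warehouse_beta corresponds to "unit_cost" in warehouse_gamma.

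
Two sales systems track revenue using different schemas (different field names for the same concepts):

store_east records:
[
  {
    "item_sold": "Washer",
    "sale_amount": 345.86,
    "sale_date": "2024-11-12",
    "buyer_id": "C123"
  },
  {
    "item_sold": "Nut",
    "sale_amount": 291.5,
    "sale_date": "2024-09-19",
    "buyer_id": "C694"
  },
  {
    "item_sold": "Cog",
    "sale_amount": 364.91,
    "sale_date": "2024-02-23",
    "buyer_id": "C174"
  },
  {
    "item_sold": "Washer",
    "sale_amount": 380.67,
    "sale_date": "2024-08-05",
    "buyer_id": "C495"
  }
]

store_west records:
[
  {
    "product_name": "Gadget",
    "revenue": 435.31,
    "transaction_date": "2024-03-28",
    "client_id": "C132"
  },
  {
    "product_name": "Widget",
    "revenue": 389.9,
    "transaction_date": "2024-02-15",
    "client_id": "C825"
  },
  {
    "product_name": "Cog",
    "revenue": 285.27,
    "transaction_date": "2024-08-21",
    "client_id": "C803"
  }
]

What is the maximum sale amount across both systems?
435.31

Reconcile: "sale_amount" (store_east) = "revenue" (store_west) = sale amount

Maximum in store_east: 380.67
Maximum in store_west: 435.31

Overall maximum: max(380.67, 435.31) = 435.31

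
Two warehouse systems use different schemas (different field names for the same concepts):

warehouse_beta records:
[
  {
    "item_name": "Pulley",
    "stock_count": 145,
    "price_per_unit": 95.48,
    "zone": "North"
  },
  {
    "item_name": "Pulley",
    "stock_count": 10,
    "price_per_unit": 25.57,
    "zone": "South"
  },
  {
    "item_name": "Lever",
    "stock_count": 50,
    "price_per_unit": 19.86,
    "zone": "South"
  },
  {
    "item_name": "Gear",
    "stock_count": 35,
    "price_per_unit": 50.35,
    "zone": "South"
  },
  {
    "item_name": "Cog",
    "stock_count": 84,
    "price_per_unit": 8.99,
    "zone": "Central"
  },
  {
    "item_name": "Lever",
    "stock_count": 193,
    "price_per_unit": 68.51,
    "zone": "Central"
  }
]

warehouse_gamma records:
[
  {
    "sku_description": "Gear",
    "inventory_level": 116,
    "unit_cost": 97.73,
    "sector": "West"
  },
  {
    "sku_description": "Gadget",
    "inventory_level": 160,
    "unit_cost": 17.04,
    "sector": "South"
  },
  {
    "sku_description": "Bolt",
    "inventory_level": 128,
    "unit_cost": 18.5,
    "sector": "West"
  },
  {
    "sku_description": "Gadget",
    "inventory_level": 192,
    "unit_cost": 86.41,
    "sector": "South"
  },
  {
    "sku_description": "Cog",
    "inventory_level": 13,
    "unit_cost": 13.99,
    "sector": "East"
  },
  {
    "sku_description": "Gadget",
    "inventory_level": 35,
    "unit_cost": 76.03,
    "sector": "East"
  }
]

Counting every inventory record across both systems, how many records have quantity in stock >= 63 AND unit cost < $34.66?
3

Schema mappings:
- "stock_count" (warehouse_beta) = "inventory_level" (warehouse_gamma) = quantity
- "price_per_unit" (warehouse_beta) = "unit_cost" (warehouse_gamma) = unit cost

Records meeting both conditions in warehouse_beta: 1
Records meeting both conditions in warehouse_gamma: 2

Total: 1 + 2 = 3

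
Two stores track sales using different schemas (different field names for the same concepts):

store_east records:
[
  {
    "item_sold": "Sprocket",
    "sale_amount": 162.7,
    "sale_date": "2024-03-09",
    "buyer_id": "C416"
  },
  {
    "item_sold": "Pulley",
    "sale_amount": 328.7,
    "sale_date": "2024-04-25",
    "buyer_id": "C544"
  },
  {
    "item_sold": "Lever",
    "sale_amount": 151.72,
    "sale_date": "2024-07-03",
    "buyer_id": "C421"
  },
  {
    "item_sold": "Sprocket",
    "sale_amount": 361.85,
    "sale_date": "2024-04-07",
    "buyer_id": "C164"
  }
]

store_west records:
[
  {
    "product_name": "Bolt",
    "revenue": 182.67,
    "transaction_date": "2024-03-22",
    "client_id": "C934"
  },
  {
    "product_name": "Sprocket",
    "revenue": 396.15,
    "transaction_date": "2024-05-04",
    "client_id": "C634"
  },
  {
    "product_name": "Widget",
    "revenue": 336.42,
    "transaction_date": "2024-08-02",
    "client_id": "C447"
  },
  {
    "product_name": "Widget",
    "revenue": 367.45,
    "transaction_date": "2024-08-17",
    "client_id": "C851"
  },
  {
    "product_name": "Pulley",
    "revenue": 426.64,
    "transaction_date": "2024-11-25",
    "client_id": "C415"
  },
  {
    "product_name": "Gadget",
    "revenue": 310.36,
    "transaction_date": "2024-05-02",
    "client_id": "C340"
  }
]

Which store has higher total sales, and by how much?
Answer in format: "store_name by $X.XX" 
store_west by $1014.72

Schema mapping: "sale_amount" (store_east) = "revenue" (store_west) = sale amount

Total for store_east: 1004.97
Total for store_west: 2019.69

Difference: |1004.97 - 2019.69| = 1014.72
store_west has higher sales by $1014.72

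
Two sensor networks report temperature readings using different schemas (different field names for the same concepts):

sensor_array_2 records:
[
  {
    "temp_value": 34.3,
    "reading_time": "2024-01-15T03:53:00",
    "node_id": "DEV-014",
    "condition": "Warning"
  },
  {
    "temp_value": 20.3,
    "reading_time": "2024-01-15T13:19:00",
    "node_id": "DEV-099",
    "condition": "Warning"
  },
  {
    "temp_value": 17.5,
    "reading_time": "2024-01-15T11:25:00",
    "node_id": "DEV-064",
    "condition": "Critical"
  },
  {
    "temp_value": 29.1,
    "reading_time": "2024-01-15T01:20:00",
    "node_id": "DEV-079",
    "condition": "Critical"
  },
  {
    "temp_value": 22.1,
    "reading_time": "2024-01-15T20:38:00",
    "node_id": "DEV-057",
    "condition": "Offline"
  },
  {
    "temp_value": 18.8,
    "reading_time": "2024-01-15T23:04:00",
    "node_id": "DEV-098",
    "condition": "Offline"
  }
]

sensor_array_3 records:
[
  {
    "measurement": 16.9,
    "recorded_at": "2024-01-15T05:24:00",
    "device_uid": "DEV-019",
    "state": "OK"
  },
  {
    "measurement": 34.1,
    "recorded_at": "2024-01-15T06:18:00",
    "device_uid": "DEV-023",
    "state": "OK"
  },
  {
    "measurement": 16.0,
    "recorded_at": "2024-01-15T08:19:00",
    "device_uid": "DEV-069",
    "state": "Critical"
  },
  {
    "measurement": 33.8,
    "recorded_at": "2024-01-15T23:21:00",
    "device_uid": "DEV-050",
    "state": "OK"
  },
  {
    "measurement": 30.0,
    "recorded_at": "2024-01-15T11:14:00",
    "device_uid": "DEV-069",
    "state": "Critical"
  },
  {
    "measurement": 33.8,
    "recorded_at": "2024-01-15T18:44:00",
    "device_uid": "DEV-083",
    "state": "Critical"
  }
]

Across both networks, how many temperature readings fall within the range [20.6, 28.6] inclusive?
1

Schema mapping: "temp_value" (sensor_array_2) = "measurement" (sensor_array_3) = temperature

Readings in [20.6, 28.6] from sensor_array_2: 1
Readings in [20.6, 28.6] from sensor_array_3: 0

Total count: 1 + 0 = 1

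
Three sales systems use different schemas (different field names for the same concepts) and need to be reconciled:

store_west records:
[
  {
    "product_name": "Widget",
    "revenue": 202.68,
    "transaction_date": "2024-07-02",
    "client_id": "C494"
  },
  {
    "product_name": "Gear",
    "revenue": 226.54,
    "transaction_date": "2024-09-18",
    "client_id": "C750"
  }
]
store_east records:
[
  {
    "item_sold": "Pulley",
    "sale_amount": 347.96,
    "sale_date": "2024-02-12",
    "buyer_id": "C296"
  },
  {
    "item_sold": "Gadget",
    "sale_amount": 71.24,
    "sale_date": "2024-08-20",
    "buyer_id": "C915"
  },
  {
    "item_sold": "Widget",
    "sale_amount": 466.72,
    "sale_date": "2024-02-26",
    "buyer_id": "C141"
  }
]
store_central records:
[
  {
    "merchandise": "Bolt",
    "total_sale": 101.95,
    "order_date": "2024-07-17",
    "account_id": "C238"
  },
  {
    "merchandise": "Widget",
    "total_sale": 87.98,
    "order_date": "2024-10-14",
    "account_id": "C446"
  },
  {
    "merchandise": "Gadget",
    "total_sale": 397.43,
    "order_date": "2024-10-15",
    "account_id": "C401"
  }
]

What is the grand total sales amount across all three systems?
1902.5

Schema reconciliation - all amount fields map to sale amount:

store_west (revenue): 429.22
store_east (sale_amount): 885.92
store_central (total_sale): 587.36

Grand total: 1902.5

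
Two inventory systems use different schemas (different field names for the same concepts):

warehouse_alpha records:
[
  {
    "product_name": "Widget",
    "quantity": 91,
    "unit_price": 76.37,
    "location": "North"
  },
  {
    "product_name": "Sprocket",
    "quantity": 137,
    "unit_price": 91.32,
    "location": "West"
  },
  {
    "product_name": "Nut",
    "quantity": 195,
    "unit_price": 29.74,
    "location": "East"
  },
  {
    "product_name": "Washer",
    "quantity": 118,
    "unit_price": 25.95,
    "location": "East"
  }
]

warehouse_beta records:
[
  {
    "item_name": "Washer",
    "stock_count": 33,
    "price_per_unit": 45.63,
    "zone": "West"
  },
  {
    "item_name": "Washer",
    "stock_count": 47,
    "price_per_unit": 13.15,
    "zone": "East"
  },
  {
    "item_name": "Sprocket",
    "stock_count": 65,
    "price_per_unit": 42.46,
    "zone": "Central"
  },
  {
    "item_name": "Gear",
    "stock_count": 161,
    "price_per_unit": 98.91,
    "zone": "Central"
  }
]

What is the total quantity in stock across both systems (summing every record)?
847

To reconcile these schemas, identify the field holding the quantity in stock in each system:
1. In warehouse_alpha it is "quantity"
2. In warehouse_beta it is "stock_count"

From warehouse_alpha: 91 + 137 + 195 + 118 = 541
From warehouse_beta: 33 + 47 + 65 + 161 = 306

Total: 541 + 306 = 847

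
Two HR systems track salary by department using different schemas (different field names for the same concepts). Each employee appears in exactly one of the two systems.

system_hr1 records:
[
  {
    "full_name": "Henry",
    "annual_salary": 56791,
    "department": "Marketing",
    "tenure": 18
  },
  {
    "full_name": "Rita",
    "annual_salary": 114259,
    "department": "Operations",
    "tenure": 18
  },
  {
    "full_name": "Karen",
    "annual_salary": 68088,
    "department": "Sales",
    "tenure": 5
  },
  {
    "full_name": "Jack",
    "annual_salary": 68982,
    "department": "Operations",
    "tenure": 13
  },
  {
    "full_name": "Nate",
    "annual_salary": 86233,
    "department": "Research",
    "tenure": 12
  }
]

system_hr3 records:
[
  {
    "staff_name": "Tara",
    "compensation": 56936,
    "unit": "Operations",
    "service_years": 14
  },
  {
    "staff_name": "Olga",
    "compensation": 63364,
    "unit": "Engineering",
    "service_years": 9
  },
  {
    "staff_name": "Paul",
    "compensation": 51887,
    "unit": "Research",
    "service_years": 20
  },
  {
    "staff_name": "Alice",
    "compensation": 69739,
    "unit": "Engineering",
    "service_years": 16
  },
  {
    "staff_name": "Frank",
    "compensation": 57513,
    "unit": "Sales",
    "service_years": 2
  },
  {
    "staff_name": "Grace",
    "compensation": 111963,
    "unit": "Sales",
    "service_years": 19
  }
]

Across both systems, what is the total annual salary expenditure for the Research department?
138120

Schema mappings:
- "department" (system_hr1) = "unit" (system_hr3) = department
- "annual_salary" (system_hr1) = "compensation" (system_hr3) = salary

Research salaries from system_hr1: 86233
Research salaries from system_hr3: 51887

Total: 86233 + 51887 = 138120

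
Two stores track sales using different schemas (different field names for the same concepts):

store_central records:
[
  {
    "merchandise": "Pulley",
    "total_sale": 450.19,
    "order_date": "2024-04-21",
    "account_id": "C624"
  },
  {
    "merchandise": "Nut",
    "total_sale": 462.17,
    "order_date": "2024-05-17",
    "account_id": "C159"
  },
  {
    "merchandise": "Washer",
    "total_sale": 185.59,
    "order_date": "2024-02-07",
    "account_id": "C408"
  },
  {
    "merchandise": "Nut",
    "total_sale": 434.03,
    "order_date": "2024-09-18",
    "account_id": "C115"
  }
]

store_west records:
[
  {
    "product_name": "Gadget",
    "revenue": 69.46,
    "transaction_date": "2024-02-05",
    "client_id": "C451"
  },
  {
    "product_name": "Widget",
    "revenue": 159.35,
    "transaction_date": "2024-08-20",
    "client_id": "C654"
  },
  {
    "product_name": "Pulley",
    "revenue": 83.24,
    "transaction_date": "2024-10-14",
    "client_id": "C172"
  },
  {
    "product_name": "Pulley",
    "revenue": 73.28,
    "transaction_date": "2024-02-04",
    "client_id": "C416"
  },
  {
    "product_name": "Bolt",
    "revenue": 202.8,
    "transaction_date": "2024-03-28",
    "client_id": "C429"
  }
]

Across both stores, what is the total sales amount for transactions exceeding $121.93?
1894.13

Schema mapping: "total_sale" (store_central) = "revenue" (store_west) = sale amount

Sum of sales > $121.93 in store_central: 1531.98
Sum of sales > $121.93 in store_west: 362.15

Total: 1531.98 + 362.15 = 1894.13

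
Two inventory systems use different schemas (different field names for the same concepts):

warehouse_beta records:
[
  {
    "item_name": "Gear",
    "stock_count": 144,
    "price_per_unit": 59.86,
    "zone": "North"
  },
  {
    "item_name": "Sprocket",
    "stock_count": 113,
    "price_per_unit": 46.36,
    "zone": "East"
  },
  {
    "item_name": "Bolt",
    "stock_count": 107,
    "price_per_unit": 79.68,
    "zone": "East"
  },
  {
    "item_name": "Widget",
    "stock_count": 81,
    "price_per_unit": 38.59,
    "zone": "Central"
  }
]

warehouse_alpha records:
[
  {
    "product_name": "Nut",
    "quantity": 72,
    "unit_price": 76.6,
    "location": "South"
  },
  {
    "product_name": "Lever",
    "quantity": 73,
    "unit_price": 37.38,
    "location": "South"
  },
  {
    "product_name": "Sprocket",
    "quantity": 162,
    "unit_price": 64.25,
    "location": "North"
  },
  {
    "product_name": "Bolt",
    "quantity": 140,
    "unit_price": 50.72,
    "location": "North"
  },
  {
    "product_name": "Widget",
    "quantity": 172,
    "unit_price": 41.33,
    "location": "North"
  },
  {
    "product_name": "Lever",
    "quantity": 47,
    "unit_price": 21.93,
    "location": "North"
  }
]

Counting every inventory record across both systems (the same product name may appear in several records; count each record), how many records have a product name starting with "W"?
2

Schema mapping: "item_name" (warehouse_beta) = "product_name" (warehouse_alpha) = product name

Records with product name starting with "W" in warehouse_beta: 1
Records with product name starting with "W" in warehouse_alpha: 1

Total: 1 + 1 = 2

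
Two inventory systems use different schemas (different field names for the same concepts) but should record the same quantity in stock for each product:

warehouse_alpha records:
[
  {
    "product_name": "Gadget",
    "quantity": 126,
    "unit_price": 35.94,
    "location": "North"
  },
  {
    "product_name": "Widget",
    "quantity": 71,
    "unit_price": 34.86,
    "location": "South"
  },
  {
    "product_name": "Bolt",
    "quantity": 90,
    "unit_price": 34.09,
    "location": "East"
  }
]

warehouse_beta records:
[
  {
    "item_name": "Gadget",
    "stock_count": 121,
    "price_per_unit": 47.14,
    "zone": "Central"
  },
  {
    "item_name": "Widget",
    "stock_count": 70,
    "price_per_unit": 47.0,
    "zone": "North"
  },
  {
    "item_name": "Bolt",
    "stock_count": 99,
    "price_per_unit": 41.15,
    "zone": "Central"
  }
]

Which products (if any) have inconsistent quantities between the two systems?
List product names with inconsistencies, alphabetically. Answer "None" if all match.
Bolt, Gadget, Widget

Schema mappings:
- "product_name" (warehouse_alpha) = "item_name" (warehouse_beta) = product name
- "quantity" (warehouse_alpha) = "stock_count" (warehouse_beta) = quantity

Comparison:
  Gadget: 126 vs 121 - MISMATCH
  Widget: 71 vs 70 - MISMATCH
  Bolt: 90 vs 99 - MISMATCH

Products with inconsistencies: Bolt, Gadget, Widget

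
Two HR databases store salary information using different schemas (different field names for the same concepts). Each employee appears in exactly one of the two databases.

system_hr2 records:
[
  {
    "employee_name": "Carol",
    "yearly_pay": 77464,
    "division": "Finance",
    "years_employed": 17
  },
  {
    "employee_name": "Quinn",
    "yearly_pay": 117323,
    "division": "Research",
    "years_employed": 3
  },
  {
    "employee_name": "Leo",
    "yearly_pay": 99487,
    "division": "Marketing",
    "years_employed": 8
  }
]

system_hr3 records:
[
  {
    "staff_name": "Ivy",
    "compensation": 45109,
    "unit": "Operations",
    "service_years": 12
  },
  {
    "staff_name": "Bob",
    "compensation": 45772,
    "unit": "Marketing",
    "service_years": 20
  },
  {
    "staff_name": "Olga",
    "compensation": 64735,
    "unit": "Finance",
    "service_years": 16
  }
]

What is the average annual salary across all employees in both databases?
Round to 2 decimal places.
74981.67

Schema mapping: "yearly_pay" (system_hr2) = "compensation" (system_hr3) = annual salary

All salaries: [77464, 117323, 99487, 45109, 45772, 64735]
Sum: 449890
Count: 6
Average: 449890 / 6 = 74981.67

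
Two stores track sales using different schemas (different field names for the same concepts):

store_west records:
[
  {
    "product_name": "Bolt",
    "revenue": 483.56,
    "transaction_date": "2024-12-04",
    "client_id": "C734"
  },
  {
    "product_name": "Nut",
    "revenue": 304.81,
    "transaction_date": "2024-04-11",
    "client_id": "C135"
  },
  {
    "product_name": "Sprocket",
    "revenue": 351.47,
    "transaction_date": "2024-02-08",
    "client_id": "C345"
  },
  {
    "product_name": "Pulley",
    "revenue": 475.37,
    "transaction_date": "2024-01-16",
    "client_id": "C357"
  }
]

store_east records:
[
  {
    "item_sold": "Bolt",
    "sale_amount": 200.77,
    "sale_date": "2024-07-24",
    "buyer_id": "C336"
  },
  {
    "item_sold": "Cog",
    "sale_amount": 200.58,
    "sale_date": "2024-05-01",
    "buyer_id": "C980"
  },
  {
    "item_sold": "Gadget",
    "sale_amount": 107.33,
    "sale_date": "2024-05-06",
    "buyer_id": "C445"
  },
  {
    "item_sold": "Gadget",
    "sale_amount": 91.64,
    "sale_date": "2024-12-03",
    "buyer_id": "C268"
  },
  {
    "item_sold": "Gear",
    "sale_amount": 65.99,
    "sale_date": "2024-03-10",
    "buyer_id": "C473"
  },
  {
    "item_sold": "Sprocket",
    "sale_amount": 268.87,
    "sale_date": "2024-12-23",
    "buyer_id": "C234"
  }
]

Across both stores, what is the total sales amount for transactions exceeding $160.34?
2285.43

Schema mapping: "revenue" (store_west) = "sale_amount" (store_east) = sale amount

Sum of sales > $160.34 in store_west: 1615.21
Sum of sales > $160.34 in store_east: 670.22

Total: 1615.21 + 670.22 = 2285.43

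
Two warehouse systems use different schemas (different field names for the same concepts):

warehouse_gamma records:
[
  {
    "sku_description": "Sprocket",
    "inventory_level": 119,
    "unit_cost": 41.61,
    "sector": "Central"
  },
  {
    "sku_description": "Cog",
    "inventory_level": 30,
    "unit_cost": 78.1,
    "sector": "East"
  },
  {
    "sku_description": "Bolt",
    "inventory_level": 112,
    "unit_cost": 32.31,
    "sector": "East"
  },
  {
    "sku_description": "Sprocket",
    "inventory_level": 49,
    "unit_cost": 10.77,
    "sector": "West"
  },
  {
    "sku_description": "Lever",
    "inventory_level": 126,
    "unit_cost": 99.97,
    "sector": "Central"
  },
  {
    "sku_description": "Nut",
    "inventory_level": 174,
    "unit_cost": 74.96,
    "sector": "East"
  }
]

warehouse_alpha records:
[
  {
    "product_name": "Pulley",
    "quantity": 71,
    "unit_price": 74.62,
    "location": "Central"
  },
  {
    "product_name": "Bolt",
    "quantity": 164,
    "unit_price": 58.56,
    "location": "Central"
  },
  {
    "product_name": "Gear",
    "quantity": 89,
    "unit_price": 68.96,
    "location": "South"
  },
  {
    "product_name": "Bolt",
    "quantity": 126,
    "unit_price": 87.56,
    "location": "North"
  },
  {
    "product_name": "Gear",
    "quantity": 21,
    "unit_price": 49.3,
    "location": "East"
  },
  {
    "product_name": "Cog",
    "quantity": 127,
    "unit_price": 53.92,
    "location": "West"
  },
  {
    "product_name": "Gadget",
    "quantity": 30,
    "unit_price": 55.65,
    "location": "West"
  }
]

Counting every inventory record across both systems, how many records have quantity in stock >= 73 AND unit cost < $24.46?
0

Schema mappings:
- "inventory_level" (warehouse_gamma) = "quantity" (warehouse_alpha) = quantity
- "unit_cost" (warehouse_gamma) = "unit_price" (warehouse_alpha) = unit cost

Records meeting both conditions in warehouse_gamma: 0
Records meeting both conditions in warehouse_alpha: 0

Total: 0 + 0 = 0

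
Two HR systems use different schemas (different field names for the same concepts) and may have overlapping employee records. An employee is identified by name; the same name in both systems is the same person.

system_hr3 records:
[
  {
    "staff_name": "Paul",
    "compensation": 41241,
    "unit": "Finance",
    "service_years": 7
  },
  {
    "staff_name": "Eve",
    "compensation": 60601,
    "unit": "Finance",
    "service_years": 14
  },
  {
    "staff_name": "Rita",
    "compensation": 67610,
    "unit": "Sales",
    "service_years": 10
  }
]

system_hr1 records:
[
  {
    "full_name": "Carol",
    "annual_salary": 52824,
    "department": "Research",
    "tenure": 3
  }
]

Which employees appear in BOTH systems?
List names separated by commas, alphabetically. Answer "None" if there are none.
None

Schema mapping: "staff_name" (system_hr3) = "full_name" (system_hr1) = employee name

Names in system_hr3: ['Eve', 'Paul', 'Rita']
Names in system_hr1: ['Carol']

Intersection: None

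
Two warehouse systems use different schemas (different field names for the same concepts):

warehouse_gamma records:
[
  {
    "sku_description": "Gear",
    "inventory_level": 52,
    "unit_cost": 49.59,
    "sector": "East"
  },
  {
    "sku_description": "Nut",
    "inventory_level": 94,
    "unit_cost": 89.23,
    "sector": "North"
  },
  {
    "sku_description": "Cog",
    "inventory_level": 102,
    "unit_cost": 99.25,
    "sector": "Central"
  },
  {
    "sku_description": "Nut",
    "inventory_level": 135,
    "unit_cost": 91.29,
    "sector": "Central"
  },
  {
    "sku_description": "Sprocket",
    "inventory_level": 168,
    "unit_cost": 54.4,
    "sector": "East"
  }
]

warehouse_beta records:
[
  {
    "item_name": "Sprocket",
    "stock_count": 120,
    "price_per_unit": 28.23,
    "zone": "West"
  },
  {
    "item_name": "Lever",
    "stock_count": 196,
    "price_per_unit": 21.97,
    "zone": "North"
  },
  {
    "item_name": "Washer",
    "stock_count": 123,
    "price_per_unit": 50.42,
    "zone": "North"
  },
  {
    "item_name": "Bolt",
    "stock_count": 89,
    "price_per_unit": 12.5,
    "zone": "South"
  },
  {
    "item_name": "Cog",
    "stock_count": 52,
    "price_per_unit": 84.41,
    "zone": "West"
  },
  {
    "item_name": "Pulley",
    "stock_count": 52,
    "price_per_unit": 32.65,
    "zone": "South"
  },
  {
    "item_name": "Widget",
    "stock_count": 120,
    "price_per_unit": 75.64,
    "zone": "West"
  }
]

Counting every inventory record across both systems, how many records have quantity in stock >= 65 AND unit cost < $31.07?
3

Schema mappings:
- "inventory_level" (warehouse_gamma) = "stock_count" (warehouse_beta) = quantity
- "unit_cost" (warehouse_gamma) = "price_per_unit" (warehouse_beta) = unit cost

Records meeting both conditions in warehouse_gamma: 0
Records meeting both conditions in warehouse_beta: 3

Total: 0 + 3 = 3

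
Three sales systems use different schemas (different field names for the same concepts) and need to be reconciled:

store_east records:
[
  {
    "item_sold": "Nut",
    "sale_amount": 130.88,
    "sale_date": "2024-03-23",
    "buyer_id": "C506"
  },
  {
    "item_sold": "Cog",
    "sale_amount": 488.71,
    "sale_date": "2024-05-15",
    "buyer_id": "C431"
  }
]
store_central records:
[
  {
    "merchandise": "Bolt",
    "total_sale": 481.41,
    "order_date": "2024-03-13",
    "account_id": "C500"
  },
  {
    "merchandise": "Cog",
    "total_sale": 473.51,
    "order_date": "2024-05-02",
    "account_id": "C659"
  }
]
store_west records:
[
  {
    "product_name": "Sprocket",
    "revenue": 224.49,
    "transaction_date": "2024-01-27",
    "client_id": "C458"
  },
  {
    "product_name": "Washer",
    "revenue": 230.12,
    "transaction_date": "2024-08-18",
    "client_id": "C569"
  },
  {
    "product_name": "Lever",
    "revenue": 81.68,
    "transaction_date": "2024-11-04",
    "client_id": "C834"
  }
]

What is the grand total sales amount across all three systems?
2110.8

Schema reconciliation - all amount fields map to sale amount:

store_east (sale_amount): 619.59
store_central (total_sale): 954.92
store_west (revenue): 536.29

Grand total: 2110.8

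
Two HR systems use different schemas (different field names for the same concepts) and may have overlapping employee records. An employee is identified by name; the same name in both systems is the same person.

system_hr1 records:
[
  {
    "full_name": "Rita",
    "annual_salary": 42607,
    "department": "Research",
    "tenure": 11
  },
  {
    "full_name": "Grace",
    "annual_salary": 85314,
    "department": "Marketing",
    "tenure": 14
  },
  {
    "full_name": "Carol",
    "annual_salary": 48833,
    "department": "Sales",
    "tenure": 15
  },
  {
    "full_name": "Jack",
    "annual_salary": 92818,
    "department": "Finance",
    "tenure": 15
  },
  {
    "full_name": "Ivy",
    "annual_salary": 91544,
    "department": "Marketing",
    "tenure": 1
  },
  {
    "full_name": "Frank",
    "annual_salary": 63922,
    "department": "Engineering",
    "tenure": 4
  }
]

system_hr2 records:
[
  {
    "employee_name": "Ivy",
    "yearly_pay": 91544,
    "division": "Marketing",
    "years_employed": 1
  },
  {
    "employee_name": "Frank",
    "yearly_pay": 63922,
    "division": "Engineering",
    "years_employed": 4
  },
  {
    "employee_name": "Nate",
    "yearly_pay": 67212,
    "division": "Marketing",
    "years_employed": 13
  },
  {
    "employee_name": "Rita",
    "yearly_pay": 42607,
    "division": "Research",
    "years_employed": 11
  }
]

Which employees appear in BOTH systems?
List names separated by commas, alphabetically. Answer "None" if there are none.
Frank, Ivy, Rita

Schema mapping: "full_name" (system_hr1) = "employee_name" (system_hr2) = employee name

Names in system_hr1: ['Carol', 'Frank', 'Grace', 'Ivy', 'Jack', 'Rita']
Names in system_hr2: ['Frank', 'Ivy', 'Nate', 'Rita']

Intersection: ['Frank', 'Ivy', 'Rita']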